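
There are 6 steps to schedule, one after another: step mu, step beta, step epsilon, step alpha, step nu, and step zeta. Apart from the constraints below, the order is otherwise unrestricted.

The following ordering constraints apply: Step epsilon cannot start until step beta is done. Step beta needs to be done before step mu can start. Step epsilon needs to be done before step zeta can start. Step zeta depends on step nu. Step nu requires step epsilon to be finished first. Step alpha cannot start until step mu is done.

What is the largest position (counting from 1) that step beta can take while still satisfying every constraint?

Following every chain forward from step beta, the steps that must come later are step mu, step epsilon, step alpha, step nu, step zeta — 5 of them.
So at least 5 steps follow step beta, putting step beta no later than position 1. That position is achievable by scheduling everything else first.

1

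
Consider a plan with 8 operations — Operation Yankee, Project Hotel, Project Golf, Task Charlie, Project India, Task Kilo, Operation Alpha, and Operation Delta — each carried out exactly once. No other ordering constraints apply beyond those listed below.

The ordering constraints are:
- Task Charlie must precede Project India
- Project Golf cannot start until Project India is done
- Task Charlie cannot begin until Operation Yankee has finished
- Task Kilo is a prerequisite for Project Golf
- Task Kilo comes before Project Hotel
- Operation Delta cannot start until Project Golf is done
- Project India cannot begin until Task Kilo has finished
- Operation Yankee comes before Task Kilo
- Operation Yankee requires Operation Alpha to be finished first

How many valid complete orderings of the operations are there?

9

Operation Alpha is the only operation with nothing required before it, so every ordering starts there.
Enumerating by repeatedly choosing an available operation (one whose prerequisites are all placed) gives 9 distinct complete orderings.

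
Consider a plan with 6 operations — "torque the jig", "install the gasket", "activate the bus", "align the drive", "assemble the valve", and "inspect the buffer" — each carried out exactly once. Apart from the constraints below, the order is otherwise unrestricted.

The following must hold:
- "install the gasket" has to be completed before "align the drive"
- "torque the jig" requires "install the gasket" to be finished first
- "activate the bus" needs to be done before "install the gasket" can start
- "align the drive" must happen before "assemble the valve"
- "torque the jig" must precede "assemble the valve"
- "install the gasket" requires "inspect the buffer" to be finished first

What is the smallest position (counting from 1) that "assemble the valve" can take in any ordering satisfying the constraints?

The operations that are forced before "assemble the valve", directly or transitively, are "torque the jig", "install the gasket", "activate the bus", "align the drive", "inspect the buffer". That's 5 operations.
So at minimum 5 operations come before "assemble the valve", putting "assemble the valve" no earlier than position 6. That position is achievable by scheduling exactly those predecessors first.

6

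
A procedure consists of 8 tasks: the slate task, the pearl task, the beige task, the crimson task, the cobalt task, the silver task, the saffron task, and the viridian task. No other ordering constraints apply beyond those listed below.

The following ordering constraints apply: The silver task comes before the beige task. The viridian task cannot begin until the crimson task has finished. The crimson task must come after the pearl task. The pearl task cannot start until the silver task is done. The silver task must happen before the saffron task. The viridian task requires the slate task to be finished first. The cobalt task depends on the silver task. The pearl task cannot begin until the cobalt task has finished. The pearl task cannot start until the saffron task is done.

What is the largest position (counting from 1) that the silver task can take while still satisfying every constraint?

2

Every task that must follow the silver task has to come after it. Tracing all chains starting from the silver task, those tasks are: the pearl task, the beige task, the crimson task, the cobalt task, the saffron task, the viridian task — 6 in total.
With 6 mandatory successors out of 8 tasks total, the latest slot for the silver task is 8−6 = 2, and it's reachable by doing all non-successors before the silver task.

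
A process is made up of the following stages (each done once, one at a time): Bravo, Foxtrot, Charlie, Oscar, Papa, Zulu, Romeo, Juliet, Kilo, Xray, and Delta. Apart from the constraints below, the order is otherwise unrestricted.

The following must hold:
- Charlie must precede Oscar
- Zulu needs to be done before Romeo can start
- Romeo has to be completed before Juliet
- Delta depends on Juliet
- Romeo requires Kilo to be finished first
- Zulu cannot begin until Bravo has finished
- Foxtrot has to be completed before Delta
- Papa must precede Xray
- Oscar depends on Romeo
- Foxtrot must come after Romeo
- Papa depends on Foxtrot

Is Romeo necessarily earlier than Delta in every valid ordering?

Yes

There is a constraint chain Romeo → Foxtrot → Delta.
Hence Romeo necessarily comes before Delta.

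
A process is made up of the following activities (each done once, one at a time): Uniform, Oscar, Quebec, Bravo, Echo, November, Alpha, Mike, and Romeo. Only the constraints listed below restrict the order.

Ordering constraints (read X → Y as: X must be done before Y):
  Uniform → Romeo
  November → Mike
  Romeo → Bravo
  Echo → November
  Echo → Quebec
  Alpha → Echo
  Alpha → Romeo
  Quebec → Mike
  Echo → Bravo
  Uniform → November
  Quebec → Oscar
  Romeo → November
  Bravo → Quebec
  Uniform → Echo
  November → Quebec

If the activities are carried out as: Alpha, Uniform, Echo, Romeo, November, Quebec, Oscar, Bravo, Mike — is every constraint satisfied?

No

Here Bravo comes after Quebec.
But one of the constraints requires Bravo before Quebec, so this ordering violates it.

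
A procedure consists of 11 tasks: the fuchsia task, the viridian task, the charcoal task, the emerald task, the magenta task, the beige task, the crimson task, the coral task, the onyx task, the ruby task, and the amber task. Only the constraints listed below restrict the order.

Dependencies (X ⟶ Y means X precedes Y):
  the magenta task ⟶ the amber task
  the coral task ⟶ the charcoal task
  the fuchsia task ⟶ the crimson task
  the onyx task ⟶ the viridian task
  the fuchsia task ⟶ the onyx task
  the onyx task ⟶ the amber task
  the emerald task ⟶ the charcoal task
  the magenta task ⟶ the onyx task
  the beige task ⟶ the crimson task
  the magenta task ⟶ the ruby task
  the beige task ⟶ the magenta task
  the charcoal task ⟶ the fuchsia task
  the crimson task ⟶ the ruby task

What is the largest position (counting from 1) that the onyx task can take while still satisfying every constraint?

9

Every task that must follow the onyx task has to come after it. Tracing all chains starting from the onyx task, those tasks are: the viridian task, the amber task — 2 in total.
So at least 2 tasks follow the onyx task, putting the onyx task no later than position 9. That position is achievable by scheduling everything else first.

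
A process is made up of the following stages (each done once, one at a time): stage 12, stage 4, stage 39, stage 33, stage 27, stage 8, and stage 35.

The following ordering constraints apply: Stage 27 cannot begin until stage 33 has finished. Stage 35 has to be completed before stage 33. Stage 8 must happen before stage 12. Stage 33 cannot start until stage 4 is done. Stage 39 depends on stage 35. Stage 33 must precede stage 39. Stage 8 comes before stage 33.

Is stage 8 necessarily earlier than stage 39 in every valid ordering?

Yes

There is a constraint chain stage 8 → stage 33 → stage 39.
Hence stage 8 necessarily comes before stage 39.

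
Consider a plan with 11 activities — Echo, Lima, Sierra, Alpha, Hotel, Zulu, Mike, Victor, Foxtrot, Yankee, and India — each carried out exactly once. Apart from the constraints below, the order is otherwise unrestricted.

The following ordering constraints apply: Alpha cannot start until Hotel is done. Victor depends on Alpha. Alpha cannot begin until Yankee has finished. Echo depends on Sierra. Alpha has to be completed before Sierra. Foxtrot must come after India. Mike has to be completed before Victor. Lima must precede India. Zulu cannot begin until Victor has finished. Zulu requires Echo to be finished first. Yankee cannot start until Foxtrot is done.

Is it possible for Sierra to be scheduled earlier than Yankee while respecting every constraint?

No

There is a dependency chain Yankee → Alpha → Sierra, so Sierra always comes after Yankee.
So no valid ordering can have Sierra before Yankee.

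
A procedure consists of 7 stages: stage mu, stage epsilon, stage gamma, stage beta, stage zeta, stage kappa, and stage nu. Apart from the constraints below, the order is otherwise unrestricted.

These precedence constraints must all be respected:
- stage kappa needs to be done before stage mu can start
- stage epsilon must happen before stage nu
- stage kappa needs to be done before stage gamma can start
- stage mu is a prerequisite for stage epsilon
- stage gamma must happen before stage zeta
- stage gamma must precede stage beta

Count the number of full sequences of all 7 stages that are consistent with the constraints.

Only stage kappa has no prerequisites, so it must go first.
Systematically extending each partial ordering one stage at a time and counting, there are 40 complete orderings.

40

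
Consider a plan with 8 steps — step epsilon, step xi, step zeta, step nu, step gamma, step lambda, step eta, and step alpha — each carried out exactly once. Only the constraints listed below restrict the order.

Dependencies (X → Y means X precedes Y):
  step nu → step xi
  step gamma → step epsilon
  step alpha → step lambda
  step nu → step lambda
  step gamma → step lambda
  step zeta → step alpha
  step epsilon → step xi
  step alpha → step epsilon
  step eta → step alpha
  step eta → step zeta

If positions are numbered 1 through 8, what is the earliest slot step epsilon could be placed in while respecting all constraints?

5

The steps that are forced before step epsilon, directly or transitively, are step zeta, step gamma, step eta, step alpha. That's 4 steps.
So at minimum 4 steps come before step epsilon, putting step epsilon no earlier than position 5. That position is achievable by scheduling exactly those predecessors first.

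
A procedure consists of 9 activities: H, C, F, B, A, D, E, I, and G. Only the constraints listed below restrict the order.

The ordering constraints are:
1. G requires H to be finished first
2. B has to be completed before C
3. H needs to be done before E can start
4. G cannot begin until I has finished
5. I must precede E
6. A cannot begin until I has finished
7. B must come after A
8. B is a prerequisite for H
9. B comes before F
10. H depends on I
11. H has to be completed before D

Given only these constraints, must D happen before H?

There is a chain H → D, which puts H before D.
So D never precedes H.

No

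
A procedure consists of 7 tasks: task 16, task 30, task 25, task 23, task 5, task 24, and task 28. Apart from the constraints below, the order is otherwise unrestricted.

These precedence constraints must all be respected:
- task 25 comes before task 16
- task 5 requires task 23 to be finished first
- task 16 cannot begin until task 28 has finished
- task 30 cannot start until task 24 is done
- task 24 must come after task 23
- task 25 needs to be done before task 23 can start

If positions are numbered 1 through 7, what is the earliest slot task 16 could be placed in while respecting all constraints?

Every task that must precede task 16 has to come before it. Tracing all chains that end at task 16, those tasks are: task 25, task 28 — 2 in total.
So at minimum 2 tasks come before task 16, putting task 16 no earlier than position 3. That position is achievable by scheduling exactly those predecessors first.

3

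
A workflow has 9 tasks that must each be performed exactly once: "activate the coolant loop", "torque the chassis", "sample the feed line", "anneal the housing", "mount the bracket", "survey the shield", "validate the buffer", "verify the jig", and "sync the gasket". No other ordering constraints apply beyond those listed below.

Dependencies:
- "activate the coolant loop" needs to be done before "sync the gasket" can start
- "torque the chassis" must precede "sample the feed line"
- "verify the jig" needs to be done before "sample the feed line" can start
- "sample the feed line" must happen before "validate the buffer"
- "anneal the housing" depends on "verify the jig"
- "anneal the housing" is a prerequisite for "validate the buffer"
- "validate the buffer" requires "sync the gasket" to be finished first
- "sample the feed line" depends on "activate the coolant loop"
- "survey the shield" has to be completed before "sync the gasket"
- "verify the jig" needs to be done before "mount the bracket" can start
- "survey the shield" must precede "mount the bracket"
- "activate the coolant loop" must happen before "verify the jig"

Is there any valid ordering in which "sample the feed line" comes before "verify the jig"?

No

The constraints give a chain "verify the jig" → "sample the feed line", which forces "verify the jig" before "sample the feed line".
Hence "sample the feed line" can never be scheduled before "verify the jig".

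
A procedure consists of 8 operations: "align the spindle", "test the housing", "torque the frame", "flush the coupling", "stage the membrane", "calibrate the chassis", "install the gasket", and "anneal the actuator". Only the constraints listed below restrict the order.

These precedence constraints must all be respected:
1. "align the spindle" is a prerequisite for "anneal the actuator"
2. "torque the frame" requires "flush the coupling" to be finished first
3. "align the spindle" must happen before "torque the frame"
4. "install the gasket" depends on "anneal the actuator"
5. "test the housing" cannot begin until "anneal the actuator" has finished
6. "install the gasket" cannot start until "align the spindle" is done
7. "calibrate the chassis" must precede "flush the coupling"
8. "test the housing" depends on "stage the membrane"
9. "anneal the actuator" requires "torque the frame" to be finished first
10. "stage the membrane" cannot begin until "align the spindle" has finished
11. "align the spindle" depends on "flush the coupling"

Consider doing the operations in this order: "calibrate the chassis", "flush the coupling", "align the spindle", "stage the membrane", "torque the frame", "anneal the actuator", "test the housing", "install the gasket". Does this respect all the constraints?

Yes

Checking each listed constraint against this order: for instance, "align the spindle" is in position 3 and "install the gasket" in position 8, so that constraint holds — and the remaining constraints check out the same way.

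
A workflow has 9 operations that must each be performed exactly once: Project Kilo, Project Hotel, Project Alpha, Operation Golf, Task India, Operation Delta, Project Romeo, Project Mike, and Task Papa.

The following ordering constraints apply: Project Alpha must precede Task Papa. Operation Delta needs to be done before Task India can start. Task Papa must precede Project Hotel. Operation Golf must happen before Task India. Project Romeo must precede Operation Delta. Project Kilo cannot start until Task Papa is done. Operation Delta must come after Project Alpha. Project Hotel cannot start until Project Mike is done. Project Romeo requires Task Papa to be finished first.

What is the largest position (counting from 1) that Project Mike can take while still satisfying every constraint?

The only operation forced after Project Mike (directly or by a chain) is Project Hotel.
So at least 1 operation follows Project Mike, putting Project Mike no later than position 8. That position is achievable by scheduling everything else first.

8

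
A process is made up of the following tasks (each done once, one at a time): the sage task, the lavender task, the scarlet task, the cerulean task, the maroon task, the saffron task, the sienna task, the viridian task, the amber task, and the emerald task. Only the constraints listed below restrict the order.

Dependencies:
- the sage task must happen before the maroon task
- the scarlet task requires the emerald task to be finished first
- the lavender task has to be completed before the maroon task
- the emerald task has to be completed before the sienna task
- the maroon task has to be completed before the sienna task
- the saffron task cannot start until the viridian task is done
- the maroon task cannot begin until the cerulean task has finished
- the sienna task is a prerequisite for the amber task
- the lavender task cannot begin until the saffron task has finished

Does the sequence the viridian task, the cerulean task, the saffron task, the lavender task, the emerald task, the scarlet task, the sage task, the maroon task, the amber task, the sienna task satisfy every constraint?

In the proposed order, the amber task appears before the sienna task.
That contradicts the constraint that the sienna task must precede the amber task.

No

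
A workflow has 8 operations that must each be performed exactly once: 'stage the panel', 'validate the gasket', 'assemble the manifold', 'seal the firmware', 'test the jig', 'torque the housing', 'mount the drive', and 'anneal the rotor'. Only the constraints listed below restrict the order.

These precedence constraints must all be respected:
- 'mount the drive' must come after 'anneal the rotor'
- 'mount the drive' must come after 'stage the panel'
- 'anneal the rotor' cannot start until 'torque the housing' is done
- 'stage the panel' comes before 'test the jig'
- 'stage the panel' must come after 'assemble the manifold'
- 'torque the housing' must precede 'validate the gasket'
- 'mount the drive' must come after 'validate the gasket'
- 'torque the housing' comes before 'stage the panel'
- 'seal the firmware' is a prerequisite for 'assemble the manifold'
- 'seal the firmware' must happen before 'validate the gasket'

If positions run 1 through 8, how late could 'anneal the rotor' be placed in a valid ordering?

7

Following the constraints forward from 'anneal the rotor', its only required successor is 'mount the drive'.
With 1 mandatory successor out of 8 operations total, the latest slot for 'anneal the rotor' is 8−1 = 7, and it's reachable by doing all non-successors before 'anneal the rotor'.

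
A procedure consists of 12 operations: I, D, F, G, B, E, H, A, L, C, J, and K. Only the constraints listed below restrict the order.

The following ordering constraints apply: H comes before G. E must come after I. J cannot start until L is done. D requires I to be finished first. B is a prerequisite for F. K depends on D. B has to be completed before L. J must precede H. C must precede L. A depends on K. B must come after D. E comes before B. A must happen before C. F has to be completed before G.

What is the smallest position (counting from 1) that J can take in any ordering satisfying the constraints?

9

Working backwards through the constraints from J, its full set of required predecessors is I, D, B, E, A, L, C, K — 8 of them.
So at minimum 8 operations come before J, putting J no earlier than position 9. That position is achievable by scheduling exactly those predecessors first.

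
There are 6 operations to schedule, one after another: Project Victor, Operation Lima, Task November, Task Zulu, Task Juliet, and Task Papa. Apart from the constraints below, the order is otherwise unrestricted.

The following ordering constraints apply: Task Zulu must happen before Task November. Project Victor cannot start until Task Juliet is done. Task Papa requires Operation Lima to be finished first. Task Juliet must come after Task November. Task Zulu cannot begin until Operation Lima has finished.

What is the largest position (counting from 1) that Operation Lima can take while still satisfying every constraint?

1

Every operation that must follow Operation Lima has to come after it. Tracing all chains starting from Operation Lima, those operations are: Project Victor, Task November, Task Zulu, Task Juliet, Task Papa — 5 in total.
So at least 5 operations follow Operation Lima, putting Operation Lima no later than position 1. That position is achievable by scheduling everything else first.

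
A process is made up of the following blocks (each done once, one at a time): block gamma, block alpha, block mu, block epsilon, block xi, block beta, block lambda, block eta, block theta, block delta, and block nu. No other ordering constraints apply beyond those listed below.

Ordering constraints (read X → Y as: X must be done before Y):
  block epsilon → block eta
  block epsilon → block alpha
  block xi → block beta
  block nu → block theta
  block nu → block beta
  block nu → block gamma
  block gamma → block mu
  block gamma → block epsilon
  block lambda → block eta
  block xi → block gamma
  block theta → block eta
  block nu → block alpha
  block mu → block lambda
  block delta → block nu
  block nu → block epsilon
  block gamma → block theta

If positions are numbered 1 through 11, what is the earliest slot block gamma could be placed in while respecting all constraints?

4

Working backwards through the constraints from block gamma, its full set of required predecessors is block xi, block delta, block nu — 3 of them.
So at minimum 3 blocks come before block gamma, putting block gamma no earlier than position 4. That position is achievable by scheduling exactly those predecessors first.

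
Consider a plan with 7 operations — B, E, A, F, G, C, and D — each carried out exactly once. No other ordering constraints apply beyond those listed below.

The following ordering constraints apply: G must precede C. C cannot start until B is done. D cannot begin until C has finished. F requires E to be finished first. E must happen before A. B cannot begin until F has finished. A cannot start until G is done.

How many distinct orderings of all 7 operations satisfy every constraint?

17

The operations with no prerequisites are E, G; any of them can be placed first.
Counting all ways to extend the partial order to a total order gives 17.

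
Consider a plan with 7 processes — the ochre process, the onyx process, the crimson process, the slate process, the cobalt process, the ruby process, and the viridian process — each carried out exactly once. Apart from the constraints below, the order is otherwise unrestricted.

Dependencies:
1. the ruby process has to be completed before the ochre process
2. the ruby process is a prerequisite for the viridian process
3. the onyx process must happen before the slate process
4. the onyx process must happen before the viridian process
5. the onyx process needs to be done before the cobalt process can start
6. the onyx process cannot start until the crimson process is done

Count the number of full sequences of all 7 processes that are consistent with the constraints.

106

The processes with no prerequisites are the crimson process, the ruby process; any of them can be placed first.
Enumerating by repeatedly choosing an available process (one whose prerequisites are all placed) gives 106 distinct complete orderings.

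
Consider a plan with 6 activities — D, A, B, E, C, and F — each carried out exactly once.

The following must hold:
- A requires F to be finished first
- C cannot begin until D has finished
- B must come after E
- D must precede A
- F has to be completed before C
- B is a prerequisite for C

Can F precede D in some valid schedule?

Yes

Nothing in the constraints forces D before F — there is no chain from D to F.
That means at least one valid schedule has F before D.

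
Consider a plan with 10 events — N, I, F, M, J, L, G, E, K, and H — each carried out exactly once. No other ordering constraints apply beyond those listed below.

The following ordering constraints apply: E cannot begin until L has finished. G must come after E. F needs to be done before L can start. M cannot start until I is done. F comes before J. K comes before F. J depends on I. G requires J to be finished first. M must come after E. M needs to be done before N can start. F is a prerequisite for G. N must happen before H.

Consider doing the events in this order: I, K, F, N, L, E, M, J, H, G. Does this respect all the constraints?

The sequence places N ahead of M.
Since M is required before N, the ordering is invalid.

No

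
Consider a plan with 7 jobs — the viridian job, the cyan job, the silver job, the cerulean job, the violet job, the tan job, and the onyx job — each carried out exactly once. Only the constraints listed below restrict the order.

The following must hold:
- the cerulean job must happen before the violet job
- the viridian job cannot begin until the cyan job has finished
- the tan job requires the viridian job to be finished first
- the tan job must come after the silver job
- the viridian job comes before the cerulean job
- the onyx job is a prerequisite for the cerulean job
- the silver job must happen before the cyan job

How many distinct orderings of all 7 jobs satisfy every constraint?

The jobs with no prerequisites are the silver job, the onyx job; any of them can be placed first.
Counting all ways to extend the partial order to a total order gives 13.

13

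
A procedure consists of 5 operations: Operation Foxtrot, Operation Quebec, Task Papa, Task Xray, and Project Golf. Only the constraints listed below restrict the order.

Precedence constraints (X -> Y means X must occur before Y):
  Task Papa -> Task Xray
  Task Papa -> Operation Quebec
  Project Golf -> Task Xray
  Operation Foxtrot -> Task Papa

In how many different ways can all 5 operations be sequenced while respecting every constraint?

2 operations have no prerequisites (Operation Foxtrot, Project Golf), so any of them could come first.
Systematically extending each partial ordering one operation at a time and counting, there are 7 complete orderings.

7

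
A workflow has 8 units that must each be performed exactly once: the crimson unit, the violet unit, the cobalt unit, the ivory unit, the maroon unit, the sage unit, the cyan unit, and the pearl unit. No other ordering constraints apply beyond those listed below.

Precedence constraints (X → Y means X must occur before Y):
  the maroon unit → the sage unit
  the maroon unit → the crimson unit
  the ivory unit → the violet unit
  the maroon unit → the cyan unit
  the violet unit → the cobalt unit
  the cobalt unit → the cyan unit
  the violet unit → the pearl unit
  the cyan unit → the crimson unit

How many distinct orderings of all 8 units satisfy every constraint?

94

2 units have no prerequisites (the ivory unit, the maroon unit), so any of them could come first.
Enumerating by repeatedly choosing an available unit (one whose prerequisites are all placed) gives 94 distinct complete orderings.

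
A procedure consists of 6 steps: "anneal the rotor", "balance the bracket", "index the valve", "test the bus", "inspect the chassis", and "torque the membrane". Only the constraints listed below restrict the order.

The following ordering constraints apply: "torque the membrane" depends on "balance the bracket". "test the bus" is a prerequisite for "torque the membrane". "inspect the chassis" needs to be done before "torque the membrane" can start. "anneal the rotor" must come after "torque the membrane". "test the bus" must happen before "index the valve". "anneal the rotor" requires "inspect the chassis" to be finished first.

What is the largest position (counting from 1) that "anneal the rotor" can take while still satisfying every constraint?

6

Nothing depends on "anneal the rotor", so it can be the final step, position 6.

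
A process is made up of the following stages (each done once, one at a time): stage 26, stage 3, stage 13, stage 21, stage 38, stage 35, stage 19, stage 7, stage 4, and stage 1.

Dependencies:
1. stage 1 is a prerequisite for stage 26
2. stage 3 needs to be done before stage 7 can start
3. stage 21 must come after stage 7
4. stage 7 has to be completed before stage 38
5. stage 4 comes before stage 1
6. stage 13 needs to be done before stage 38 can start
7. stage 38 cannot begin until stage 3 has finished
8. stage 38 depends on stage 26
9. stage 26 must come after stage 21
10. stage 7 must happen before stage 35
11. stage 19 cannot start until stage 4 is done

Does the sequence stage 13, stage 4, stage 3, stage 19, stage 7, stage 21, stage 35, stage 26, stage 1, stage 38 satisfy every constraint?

No

The sequence places stage 26 ahead of stage 1.
That contradicts the constraint that stage 1 must precede stage 26.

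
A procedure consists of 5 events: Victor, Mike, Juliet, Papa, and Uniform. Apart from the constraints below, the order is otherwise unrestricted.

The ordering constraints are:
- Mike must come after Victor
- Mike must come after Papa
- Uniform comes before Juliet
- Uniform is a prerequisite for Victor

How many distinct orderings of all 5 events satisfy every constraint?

The events with no prerequisites are Papa, Uniform; any of them can be placed first.
Systematically extending each partial ordering one event at a time and counting, there are 11 complete orderings.

11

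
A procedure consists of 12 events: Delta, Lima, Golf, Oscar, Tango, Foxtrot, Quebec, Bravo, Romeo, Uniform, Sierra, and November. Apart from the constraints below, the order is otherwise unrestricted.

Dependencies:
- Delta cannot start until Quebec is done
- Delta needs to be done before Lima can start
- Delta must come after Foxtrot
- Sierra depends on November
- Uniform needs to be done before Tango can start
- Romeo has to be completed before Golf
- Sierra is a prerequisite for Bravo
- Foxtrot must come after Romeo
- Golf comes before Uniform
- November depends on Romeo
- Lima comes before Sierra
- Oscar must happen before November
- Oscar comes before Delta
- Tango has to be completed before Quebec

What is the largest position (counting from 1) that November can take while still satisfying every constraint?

Following every chain forward from November, the events that must come later are Bravo, Sierra — 2 of them.
With 2 mandatory successors out of 12 events total, the latest slot for November is 12−2 = 10, and it's reachable by doing all non-successors before November.

10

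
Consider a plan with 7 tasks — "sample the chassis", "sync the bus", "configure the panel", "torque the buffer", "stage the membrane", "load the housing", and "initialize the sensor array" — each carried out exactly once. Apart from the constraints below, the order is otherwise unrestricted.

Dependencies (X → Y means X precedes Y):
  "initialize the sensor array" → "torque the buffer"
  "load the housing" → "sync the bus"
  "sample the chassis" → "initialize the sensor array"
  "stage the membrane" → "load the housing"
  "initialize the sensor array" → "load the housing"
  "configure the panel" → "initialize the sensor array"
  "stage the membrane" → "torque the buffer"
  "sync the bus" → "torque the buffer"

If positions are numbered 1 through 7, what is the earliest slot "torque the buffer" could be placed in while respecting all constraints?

7

The tasks that are forced before "torque the buffer", directly or transitively, are "sample the chassis", "sync the bus", "configure the panel", "stage the membrane", "load the housing", "initialize the sensor array". That's 6 tasks.
With 6 mandatory predecessors, the earliest "torque the buffer" can sit is position 6+1 = 7, and placing just those 6 first achieves it.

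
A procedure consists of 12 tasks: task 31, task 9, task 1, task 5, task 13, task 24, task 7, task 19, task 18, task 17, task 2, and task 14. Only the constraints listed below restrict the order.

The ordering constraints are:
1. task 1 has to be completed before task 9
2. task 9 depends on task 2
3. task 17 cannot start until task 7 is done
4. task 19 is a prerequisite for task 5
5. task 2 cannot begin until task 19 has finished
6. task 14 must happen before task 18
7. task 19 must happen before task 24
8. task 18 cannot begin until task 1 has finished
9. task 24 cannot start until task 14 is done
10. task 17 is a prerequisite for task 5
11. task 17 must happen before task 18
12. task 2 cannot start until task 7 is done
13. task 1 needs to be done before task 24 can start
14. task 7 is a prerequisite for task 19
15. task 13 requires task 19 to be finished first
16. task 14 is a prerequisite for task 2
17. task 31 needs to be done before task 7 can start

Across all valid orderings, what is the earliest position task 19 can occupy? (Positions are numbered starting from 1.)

Working backwards through the constraints from task 19, its full set of required predecessors is task 31, task 7 — 2 of them.
With 2 mandatory predecessors, the earliest task 19 can sit is position 2+1 = 3, and placing just those 2 first achieves it.

3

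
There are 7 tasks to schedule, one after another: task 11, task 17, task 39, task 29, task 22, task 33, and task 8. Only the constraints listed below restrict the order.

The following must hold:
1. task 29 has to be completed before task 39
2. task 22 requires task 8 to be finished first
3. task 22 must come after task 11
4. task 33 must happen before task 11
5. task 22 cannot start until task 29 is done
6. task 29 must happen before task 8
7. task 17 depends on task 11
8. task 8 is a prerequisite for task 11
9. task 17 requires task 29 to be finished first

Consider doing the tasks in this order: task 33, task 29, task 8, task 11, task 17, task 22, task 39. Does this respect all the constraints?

Yes

Every stated constraint is respected: task 29 sits at position 2, ahead of task 39 at position 7, and each of the other listed pairs likewise has the predecessor earlier in the sequence.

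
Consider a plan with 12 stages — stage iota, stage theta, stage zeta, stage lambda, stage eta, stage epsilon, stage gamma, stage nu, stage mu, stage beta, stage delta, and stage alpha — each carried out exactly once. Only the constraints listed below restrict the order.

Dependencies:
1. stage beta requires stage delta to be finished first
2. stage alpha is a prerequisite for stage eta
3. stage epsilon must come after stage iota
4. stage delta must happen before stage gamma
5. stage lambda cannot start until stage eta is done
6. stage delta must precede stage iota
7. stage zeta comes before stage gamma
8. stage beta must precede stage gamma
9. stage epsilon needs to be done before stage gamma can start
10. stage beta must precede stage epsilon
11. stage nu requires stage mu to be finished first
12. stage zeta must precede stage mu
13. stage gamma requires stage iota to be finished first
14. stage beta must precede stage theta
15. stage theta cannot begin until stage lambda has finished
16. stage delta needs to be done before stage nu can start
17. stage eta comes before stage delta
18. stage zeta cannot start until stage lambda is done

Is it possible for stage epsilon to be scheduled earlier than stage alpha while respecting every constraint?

The constraints give a chain stage alpha → stage eta → stage delta → stage iota → stage epsilon, which forces stage alpha before stage epsilon.
Hence stage epsilon can never be scheduled before stage alpha.

No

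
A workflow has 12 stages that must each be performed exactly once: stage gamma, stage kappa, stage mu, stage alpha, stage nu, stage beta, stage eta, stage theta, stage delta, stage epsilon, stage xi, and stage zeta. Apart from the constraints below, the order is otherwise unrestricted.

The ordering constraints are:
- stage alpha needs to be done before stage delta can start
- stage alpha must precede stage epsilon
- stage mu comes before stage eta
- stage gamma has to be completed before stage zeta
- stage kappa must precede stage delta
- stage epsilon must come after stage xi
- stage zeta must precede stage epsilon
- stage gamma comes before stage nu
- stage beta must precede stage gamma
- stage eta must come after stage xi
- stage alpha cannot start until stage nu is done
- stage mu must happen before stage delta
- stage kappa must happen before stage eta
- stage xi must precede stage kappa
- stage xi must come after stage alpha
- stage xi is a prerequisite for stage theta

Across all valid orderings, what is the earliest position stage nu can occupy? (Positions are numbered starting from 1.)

3

Every stage that must precede stage nu has to come before it. Tracing all chains that end at stage nu, those stages are: stage gamma, stage beta — 2 in total.
With 2 mandatory predecessors, the earliest stage nu can sit is position 2+1 = 3, and placing just those 2 first achieves it.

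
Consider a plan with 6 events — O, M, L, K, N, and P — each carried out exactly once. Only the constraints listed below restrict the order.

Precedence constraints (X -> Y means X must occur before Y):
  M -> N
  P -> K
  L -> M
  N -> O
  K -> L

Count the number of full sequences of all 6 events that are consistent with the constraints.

P is the only event with nothing required before it, so every ordering starts there.
Continuing from there, at each step only one event has all its prerequisites placed, so the ordering is fully determined — there is exactly 1.

1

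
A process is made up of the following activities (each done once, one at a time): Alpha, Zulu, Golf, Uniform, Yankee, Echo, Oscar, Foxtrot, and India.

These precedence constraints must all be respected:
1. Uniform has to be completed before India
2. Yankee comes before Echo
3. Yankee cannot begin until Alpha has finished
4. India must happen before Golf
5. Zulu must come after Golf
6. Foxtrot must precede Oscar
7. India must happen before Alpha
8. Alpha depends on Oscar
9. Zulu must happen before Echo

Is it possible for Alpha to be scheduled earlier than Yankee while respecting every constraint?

Yes

The constraints force Alpha before Yankee, so yes — every valid ordering has Alpha earlier.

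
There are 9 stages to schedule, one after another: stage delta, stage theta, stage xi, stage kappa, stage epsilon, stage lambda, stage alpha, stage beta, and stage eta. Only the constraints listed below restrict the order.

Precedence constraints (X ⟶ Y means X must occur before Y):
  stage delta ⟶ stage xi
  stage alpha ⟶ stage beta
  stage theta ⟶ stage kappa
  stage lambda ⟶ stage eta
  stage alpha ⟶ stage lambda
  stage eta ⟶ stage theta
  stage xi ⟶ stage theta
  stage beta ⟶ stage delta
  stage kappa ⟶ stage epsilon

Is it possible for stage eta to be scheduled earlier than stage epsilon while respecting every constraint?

Yes

Every valid ordering already has stage eta before stage epsilon (the constraints require it), so in particular at least one does.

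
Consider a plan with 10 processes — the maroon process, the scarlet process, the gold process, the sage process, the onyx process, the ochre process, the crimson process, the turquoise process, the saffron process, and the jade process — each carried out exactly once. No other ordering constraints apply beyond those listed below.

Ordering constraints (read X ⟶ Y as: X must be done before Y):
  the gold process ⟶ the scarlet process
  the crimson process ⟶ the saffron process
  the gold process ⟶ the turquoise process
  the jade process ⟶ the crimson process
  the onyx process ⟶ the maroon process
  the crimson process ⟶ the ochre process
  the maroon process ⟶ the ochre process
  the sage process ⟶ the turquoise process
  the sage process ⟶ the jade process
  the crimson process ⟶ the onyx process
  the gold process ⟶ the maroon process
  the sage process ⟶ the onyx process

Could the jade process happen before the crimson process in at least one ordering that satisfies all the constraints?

Yes

Every valid ordering already has the jade process before the crimson process (the constraints require it), so in particular at least one does.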